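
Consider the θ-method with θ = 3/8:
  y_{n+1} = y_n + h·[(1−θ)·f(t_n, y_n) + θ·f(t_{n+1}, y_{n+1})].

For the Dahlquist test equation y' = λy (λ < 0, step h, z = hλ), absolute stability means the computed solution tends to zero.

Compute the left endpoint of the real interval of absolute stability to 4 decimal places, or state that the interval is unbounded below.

On y'=λy, z=hλ:
  y_{n+1} = y_n + z·[5/8·y_n + 3/8·y_{n+1}] ⇒ (1 − 3/8z)y_{n+1} = (1 + 5/8z)y_n
  Hence R(z) = (1 + 5/8z)/(1 − 3/8z).

Solve |R(x)|<1 on ℝ⁻.
x=-0.74: |R|=0.4207
R=−1: 1+5/8x = −1+3/8x ⇒ -1/4x=2 ⇒ x=2/(-1/4)=-8.0000
Confirm numerically:
  x=-6.944: |R|=0.92675 <1
  x=-5.930: |R|=0.83947 <1
  x=-5.551: |R|=0.80132 <1
  x=-8.212: |R|=1.01299 >1
  x=-8.038: |R|=1.00237 >1
Stable set (-8.0000, 0).

z* = -8.0000.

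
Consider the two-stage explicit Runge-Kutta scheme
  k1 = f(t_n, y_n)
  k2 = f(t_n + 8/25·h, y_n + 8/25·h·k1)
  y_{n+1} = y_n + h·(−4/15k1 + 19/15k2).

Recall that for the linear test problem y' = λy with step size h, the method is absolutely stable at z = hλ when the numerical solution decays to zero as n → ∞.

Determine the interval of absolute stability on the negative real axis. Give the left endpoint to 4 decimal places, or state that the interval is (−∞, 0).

(-2.4671, 0).

Set f=λy, z=hλ:
  k1=λy_n ⇒ h·k1=z·y_n;  k2=λ(1+8/25z)y_n ⇒ h·k2=z(1+8/25z)y_n
  y_{n+1}/y_n = 1 − 4/15z + 19/15z(1+8/25z) = 1 + z + 152/375z²
  so R(z) = 1 + z + 152/375z².

Need |R(x)|<1, x<0.
x=-1.15: |R|=0.3861
R=1: x+152/375x²=0 ⇒ x=−375/152=-2.4671; min R=1−1/(4·152/375)=0.3832>−1
Confirm numerically:
  x=-2.123: |R|=0.70389 <1
  x=-1.943: |R|=0.58723 <1
  x=-1.281: |R|=0.38414 <1
  x=-1.188: |R|=0.38406 <1
  x=-2.923: |R|=1.54014 >1
  x=-2.720: |R|=1.27882 >1
  x=-2.543: |R|=1.07823 >1
Stable set (-2.4671, 0).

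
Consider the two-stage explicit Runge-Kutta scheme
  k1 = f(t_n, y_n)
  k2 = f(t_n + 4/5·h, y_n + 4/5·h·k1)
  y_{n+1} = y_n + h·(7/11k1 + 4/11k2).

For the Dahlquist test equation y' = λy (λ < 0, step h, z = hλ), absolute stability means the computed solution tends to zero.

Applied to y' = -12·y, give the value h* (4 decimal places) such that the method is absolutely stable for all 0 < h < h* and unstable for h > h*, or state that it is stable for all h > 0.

Test eqn y'=λy, z=hλ:
  k1=λy_n ⇒ h·k1=z·y_n;  k2=λ(1+4/5z)y_n ⇒ h·k2=z(1+4/5z)y_n
  y_{n+1}/y_n = 1 + 7/11z + 4/11z(1+4/5z) = 1 + z + 16/55z²
  so R(z) = 1 + z + 16/55z².

Find x<0 with |R(x)|<1.
x=-0.7: |R|=0.4425
R=1: x+16/55x²=0 ⇒ x=−55/16=-3.4375; min R=1−1/(4·16/55)=0.1406>−1
Confirm numerically:
  x=-3.281: |R|=0.85063 <1
  x=-2.570: |R|=0.35143 <1
  x=-1.996: |R|=0.16299 <1
  x=-3.978: |R|=1.62549 >1
  x=-3.929: |R|=1.56178 >1
  x=-3.571: |R|=1.13868 >1
Interval (-3.4375, 0).

(-3.4375,0); λ=-12 ⇒ h* = (55/16)/12 = 0.2865.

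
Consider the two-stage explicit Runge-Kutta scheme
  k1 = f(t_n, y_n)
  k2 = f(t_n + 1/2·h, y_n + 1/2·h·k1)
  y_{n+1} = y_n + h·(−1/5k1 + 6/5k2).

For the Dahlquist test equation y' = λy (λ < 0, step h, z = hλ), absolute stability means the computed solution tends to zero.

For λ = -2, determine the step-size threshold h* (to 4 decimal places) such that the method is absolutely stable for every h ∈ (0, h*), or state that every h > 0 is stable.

Test eqn y'=λy, z=hλ:
  k1=λy_n ⇒ h·k1=z·y_n;  k2=λ(1+1/2z)y_n ⇒ h·k2=z(1+1/2z)y_n
  y_{n+1}/y_n = 1 − 1/5z + 6/5z(1+1/2z) = 1 + z + 3/5z²
  so R(z) = 1 + z + 3/5z².

Solve |R(x)|<1 on ℝ⁻.
x=-0.83: |R|=0.5833
R=1: x+3/5x²=0 ⇒ x=−5/3=-1.6667; min R=1−1/(4·3/5)=0.5833>−1
Confirm numerically:
  x=-1.299: |R|=0.71344 <1
  x=-1.218: |R|=0.67211 <1
  x=-1.186: |R|=0.65796 <1
  x=-1.082: |R|=0.62043 <1
  x=-2.183: |R|=1.67629 >1
  x=-1.828: |R|=1.17695 >1
Stable set (-1.6667, 0).

(-1.6667,0); λ=-2 ⇒ h* = (5/3)/2 = 0.8333.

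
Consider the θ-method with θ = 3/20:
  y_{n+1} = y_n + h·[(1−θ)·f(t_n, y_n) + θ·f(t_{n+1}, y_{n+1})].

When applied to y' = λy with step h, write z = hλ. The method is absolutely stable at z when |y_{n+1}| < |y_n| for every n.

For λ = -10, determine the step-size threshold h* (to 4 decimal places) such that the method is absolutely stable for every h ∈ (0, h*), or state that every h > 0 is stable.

(-2.8571,0); λ=-10 ⇒ h* = (20/7)/10 = 0.2857.

Test eqn y'=λy, z=hλ:
  y_{n+1} = y_n + z·[17/20·y_n + 3/20·y_{n+1}] ⇒ (1 − 3/20z)y_{n+1} = (1 + 17/20z)y_n
  ⇒ R(z) = (1 + 17/20z)/(1 − 3/20z).

Need |R(x)|<1, x<0.
x=-1.37: |R|=0.1365
R=−1: 1+17/20x = −1+3/20x ⇒ -7/10x=2 ⇒ x=2/(-7/10)=-2.8571
Confirm numerically:
  x=-2.690: |R|=0.91664 <1
  x=-2.307: |R|=0.71390 <1
  x=-2.230: |R|=0.67104 <1
  x=-3.355: |R|=1.23183 >1
  x=-3.253: |R|=1.18623 >1
  x=-2.962: |R|=1.05082 >1
Stable set (-2.8571, 0).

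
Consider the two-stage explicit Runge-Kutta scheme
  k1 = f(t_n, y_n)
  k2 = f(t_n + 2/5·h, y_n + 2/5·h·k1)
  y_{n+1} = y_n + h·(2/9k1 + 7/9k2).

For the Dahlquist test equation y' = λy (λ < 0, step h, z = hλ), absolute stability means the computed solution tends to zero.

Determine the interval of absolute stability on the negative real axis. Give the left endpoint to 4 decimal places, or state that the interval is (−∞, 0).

(-3.2143, 0).

Test eqn y'=λy, z=hλ:
  k1=λy_n ⇒ h·k1=z·y_n;  k2=λ(1+2/5z)y_n ⇒ h·k2=z(1+2/5z)y_n
  y_{n+1}/y_n = 1 + 2/9z + 7/9z(1+2/5z) = 1 + z + 14/45z²
  ⇒ R(z) = 1 + z + 14/45z².

Find x<0 with |R(x)|<1.
x=-1.3: |R|=0.2258
R=1: x+14/45x²=0 ⇒ x=−45/14=-3.2143; min R=1−1/(4·14/45)=0.1964>−1
Confirm numerically:
  x=-3.023: |R|=0.82010 <1
  x=-2.771: |R|=0.61785 <1
  x=-2.362: |R|=0.37370 <1
  x=-1.922: |R|=0.22727 <1
  x=-3.802: |R|=1.69517 >1
  x=-3.721: |R|=1.58659 >1
  x=-3.463: |R|=1.26796 >1
Interval (-3.2143, 0).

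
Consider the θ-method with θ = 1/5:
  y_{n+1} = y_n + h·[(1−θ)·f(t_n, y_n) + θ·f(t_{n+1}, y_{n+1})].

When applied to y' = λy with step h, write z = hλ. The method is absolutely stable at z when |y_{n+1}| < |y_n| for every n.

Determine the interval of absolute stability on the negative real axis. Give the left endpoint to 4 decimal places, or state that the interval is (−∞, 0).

With y'=λy (z=hλ):
  y_{n+1} = y_n + z·[4/5·y_n + 1/5·y_{n+1}] ⇒ (1 − 1/5z)y_{n+1} = (1 + 4/5z)y_n
  Hence R(z) = (1 + 4/5z)/(1 − 1/5z).

Need |R(x)|<1, x<0.
x=-0.39: |R|=0.6382
R=−1: 1+4/5x = −1+1/5x ⇒ -3/5x=2 ⇒ x=2/(-3/5)=-3.3333
Confirm numerically:
  x=-3.238: |R|=0.96528 <1
  x=-3.036: |R|=0.88900 <1
  x=-2.406: |R|=0.62436 <1
  x=-1.378: |R|=0.08028 <1
  x=-3.657: |R|=1.11216 >1
  x=-3.610: |R|=1.09640 >1
Interval (-3.3333, 0).

(-3.3333, 0).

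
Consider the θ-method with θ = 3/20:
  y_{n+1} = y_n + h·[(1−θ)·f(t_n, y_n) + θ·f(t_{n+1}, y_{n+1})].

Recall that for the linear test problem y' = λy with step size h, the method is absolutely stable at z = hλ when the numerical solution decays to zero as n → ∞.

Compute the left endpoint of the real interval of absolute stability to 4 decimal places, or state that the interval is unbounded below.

z* = -2.8571.

With y'=λy (z=hλ):
  y_{n+1} = y_n + z·[17/20·y_n + 3/20·y_{n+1}] ⇒ (1 − 3/20z)y_{n+1} = (1 + 17/20z)y_n
  so R(z) = (1 + 17/20z)/(1 − 3/20z).

Need |R(x)|<1, x<0.
x=-1.02: |R|=0.1154
R=−1: 1+17/20x = −1+3/20x ⇒ -7/10x=2 ⇒ x=2/(-7/10)=-2.8571
Confirm numerically:
  x=-2.711: |R|=0.92727 <1
  x=-2.149: |R|=0.62514 <1
  x=-1.561: |R|=0.26484 <1
  x=-1.550: |R|=0.25761 <1
  x=-3.342: |R|=1.22607 >1
  x=-3.218: |R|=1.17036 >1
  x=-3.033: |R|=1.08461 >1
So |R|<1 on (-2.8571, 0).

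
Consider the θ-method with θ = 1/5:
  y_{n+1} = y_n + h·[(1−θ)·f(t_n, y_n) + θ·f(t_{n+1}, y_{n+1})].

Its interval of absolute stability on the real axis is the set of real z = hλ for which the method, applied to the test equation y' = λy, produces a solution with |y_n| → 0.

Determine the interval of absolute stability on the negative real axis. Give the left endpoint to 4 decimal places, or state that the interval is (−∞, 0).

z∈(-3.3333,0).

Set f=λy, z=hλ:
  y_{n+1} = y_n + z·[4/5·y_n + 1/5·y_{n+1}] ⇒ (1 − 1/5z)y_{n+1} = (1 + 4/5z)y_n
  R(z) = (1 + 4/5z)/(1 − 1/5z).

Find x<0 with |R(x)|<1.
x=-0.35: |R|=0.6729
R=−1: 1+4/5x = −1+1/5x ⇒ -3/5x=2 ⇒ x=2/(-3/5)=-3.3333
Confirm numerically:
  x=-1.952: |R|=0.40391 <1
  x=-1.582: |R|=0.20176 <1
  x=-1.366: |R|=0.07289 <1
  x=-3.673: |R|=1.11749 >1
  x=-3.386: |R|=1.01884 >1
So |R|<1 on (-3.3333, 0).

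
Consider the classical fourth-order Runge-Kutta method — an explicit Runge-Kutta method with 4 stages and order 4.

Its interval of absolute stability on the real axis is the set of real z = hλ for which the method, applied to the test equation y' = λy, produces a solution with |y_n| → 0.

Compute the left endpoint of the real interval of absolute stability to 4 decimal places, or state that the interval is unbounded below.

left endpoint -2.7853.

With y'=λy (z=hλ):
  order 4, 4-stage ⇒ R(z)=1+z+z^2/2+z^3/6+z^4/24
  (e.g. R(-0.65)=0.52292, |R|=0.52292)

Need |R(x)|<1, x<0.
x=-0.65: |R|=0.5229
|R(-1.62)|=0.2706 |R(-0.63)|=0.5333 |R(-0.55)|=0.5773
Bisect:
  x_lo=-3.5380 |R|=2.8681  x_hi=-0.1412 |R|=0.8683
  mid=-1.83960 |R|=0.29207 →hi
  mid=-2.68878 |R|=0.86398 →hi
  mid=-3.11337 |R|=1.61831 →lo
  mid=-2.90108 |R|=1.18907 →lo
  mid=-2.79493 |R|=1.01463 →lo
  mid=-2.74186 |R|=0.93646 →hi
  mid=-2.76839 |R|=0.97482 →hi
  ...
  [-2.78539,-2.78519] ⇒ x*=-2.7853
Stable set (-2.7853, 0).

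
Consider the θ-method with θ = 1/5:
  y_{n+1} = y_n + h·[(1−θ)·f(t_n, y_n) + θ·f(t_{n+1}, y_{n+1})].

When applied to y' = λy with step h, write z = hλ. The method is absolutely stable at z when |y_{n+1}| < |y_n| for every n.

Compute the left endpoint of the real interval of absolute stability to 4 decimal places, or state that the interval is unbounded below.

Set f=λy, z=hλ:
  y_{n+1} = y_n + z·[4/5·y_n + 1/5·y_{n+1}] ⇒ (1 − 1/5z)y_{n+1} = (1 + 4/5z)y_n
  Hence R(z) = (1 + 4/5z)/(1 − 1/5z).

Solve |R(x)|<1 on ℝ⁻.
x=-0.39: |R|=0.6382
R=−1: 1+4/5x = −1+1/5x ⇒ -3/5x=2 ⇒ x=2/(-3/5)=-3.3333
Confirm numerically:
  x=-3.250: |R|=0.96970 <1
  x=-2.874: |R|=0.82499 <1
  x=-2.281: |R|=0.56641 <1
  x=-1.844: |R|=0.34717 <1
  x=-3.666: |R|=1.11516 >1
  x=-3.543: |R|=1.07363 >1
  x=-3.520: |R|=1.06573 >1
So |R|<1 on (-3.3333, 0).

z* = -3.3333.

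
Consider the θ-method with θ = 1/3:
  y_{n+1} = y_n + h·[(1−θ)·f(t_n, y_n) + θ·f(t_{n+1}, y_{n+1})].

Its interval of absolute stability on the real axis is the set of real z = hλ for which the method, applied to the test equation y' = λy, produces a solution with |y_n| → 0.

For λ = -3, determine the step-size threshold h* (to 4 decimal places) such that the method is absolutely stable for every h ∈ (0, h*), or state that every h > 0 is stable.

(-6.0000,0); λ=-3 ⇒ h* = (6)/3 = 2.0000.

Set f=λy, z=hλ:
  y_{n+1} = y_n + z·[2/3·y_n + 1/3·y_{n+1}] ⇒ (1 − 1/3z)y_{n+1} = (1 + 2/3z)y_n
  so R(z) = (1 + 2/3z)/(1 − 1/3z).

Boundary: |R(x)|=1, x<0.
x=-1.73: |R|=0.0973
R=−1: 1+2/3x = −1+1/3x ⇒ -1/3x=2 ⇒ x=2/(-1/3)=-6.0000
Confirm numerically:
  x=-3.472: |R|=0.60939 <1
  x=-3.330: |R|=0.57820 <1
  x=-3.124: |R|=0.53037 <1
  x=-2.948: |R|=0.48689 <1
  x=-6.409: |R|=1.04347 >1
  x=-6.239: |R|=1.02587 >1
  x=-6.185: |R|=1.02014 >1
Stable set (-6.0000, 0).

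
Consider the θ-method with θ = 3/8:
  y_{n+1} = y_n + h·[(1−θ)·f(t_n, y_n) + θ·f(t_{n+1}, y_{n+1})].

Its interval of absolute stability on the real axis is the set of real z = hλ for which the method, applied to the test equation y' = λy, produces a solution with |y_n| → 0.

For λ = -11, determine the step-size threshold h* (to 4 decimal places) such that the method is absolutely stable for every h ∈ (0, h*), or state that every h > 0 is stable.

(-8.0000,0); λ=-11 ⇒ h* = (8)/11 = 0.7273.

With y'=λy (z=hλ):
  y_{n+1} = y_n + z·[5/8·y_n + 3/8·y_{n+1}] ⇒ (1 − 3/8z)y_{n+1} = (1 + 5/8z)y_n
  ⇒ R(z) = (1 + 5/8z)/(1 − 3/8z).

Need |R(x)|<1, x<0.
x=-1.09: |R|=0.2263
R=−1: 1+5/8x = −1+3/8x ⇒ -1/4x=2 ⇒ x=2/(-1/4)=-8.0000
Confirm numerically:
  x=-5.917: |R|=0.83822 <1
  x=-5.742: |R|=0.82098 <1
  x=-3.357: |R|=0.48614 <1
  x=-8.247: |R|=1.01509 >1
  x=-8.170: |R|=1.01046 >1
  x=-8.051: |R|=1.00317 >1
Stable set (-8.0000, 0).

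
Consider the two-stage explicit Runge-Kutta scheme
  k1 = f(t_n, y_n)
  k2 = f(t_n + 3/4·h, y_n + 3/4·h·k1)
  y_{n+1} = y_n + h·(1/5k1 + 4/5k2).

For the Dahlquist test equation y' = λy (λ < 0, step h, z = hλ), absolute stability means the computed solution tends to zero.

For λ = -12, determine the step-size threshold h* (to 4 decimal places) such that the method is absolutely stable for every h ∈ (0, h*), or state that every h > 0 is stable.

(-1.6667,0); λ=-12 ⇒ h* = (5/3)/12 = 0.1389.

On y'=λy, z=hλ:
  k1=λy_n ⇒ h·k1=z·y_n;  k2=λ(1+3/4z)y_n ⇒ h·k2=z(1+3/4z)y_n
  y_{n+1}/y_n = 1 + 1/5z + 4/5z(1+3/4z) = 1 + z + 3/5z²
  so R(z) = 1 + z + 3/5z².

Need |R(x)|<1, x<0.
x=-0.81: |R|=0.5837
R=1: x+3/5x²=0 ⇒ x=−5/3=-1.6667; min R=1−1/(4·3/5)=0.5833>−1
Confirm numerically:
  x=-0.951: |R|=0.59164 <1
  x=-0.841: |R|=0.58337 <1
  x=-2.073: |R|=1.50540 >1
  x=-1.840: |R|=1.19136 >1
Stable set (-1.6667, 0).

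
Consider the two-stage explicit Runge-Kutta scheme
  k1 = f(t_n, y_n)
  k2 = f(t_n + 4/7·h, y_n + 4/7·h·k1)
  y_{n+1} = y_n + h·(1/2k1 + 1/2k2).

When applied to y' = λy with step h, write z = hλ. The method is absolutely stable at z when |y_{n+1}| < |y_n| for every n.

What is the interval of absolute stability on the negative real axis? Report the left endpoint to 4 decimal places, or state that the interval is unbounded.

(-3.5000, 0).

On y'=λy, z=hλ:
  k1=λy_n ⇒ h·k1=z·y_n;  k2=λ(1+4/7z)y_n ⇒ h·k2=z(1+4/7z)y_n
  y_{n+1}/y_n = 1 + 1/2z + 1/2z(1+4/7z) = 1 + z + 2/7z²
  ⇒ R(z) = 1 + z + 2/7z².

Find x<0 with |R(x)|<1.
x=-1.68: |R|=0.1264
R=1: x+2/7x²=0 ⇒ x=−7/2=-3.5000; min R=1−1/(4·2/7)=0.1250>−1
Confirm numerically:
  x=-2.592: |R|=0.32756 <1
  x=-2.241: |R|=0.19388 <1
  x=-2.073: |R|=0.15481 <1
  x=-1.433: |R|=0.15371 <1
  x=-3.973: |R|=1.53692 >1
  x=-3.879: |R|=1.42004 >1
  x=-3.600: |R|=1.10286 >1
Stable set (-3.5000, 0).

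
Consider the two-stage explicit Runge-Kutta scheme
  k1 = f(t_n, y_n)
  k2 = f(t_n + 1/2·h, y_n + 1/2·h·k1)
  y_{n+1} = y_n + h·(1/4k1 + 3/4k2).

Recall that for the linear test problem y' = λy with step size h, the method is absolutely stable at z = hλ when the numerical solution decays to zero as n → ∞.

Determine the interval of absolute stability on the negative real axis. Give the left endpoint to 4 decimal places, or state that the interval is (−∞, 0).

Set f=λy, z=hλ:
  k1=λy_n ⇒ h·k1=z·y_n;  k2=λ(1+1/2z)y_n ⇒ h·k2=z(1+1/2z)y_n
  y_{n+1}/y_n = 1 + 1/4z + 3/4z(1+1/2z) = 1 + z + 3/8z²
  so R(z) = 1 + z + 3/8z².

Find x<0 with |R(x)|<1.
x=-0.39: |R|=0.6670
R=1: x+3/8x²=0 ⇒ x=−8/3=-2.6667; min R=1−1/(4·3/8)=0.3333>−1
Confirm numerically:
  x=-2.398: |R|=0.75840 <1
  x=-2.023: |R|=0.51170 <1
  x=-1.640: |R|=0.36860 <1
  x=-1.073: |R|=0.35875 <1
  x=-3.008: |R|=1.38502 >1
  x=-2.858: |R|=1.20506 >1
Interval (-2.6667, 0).

(-2.6667, 0).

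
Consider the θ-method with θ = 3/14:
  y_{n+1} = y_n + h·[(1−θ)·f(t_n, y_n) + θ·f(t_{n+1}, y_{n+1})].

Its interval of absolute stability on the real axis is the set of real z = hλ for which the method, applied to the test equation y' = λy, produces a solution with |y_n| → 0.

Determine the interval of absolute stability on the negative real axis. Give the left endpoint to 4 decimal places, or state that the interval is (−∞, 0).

(-3.5000, 0).

Test eqn y'=λy, z=hλ:
  y_{n+1} = y_n + z·[11/14·y_n + 3/14·y_{n+1}] ⇒ (1 − 3/14z)y_{n+1} = (1 + 11/14z)y_n
  Hence R(z) = (1 + 11/14z)/(1 − 3/14z).

Find x<0 with |R(x)|<1.
x=-0.61: |R|=0.4605
R=−1: 1+11/14x = −1+3/14x ⇒ -4/7x=2 ⇒ x=2/(-4/7)=-3.5000
Confirm numerically:
  x=-3.162: |R|=0.88487 <1
  x=-2.929: |R|=0.79953 <1
  x=-2.126: |R|=0.46059 <1
  x=-1.532: |R|=0.15337 <1
  x=-3.941: |R|=1.13662 >1
  x=-3.876: |R|=1.11737 >1
Interval (-3.5000, 0).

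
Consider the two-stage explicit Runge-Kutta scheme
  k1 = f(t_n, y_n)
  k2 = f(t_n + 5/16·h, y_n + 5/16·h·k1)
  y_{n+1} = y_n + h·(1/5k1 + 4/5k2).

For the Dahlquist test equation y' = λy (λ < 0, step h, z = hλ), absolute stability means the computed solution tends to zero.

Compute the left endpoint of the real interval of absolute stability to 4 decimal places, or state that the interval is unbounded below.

z* = -4.0000.

On y'=λy, z=hλ:
  k1=λy_n ⇒ h·k1=z·y_n;  k2=λ(1+5/16z)y_n ⇒ h·k2=z(1+5/16z)y_n
  y_{n+1}/y_n = 1 + 1/5z + 4/5z(1+5/16z) = 1 + z + 1/4z²
  Hence R(z) = 1 + z + 1/4z².

Solve |R(x)|<1 on ℝ⁻.
x=-1.78: |R|=0.0121
R=1: x+1/4x²=0 ⇒ x=−4=-4.0000; min R=1−1/(4·1/4)=0.0000>−1
Confirm numerically:
  x=-3.274: |R|=0.40577 <1
  x=-2.733: |R|=0.13432 <1
  x=-2.659: |R|=0.10857 <1
  x=-2.199: |R|=0.00990 <1
  x=-4.525: |R|=1.59391 >1
  x=-4.423: |R|=1.46773 >1
Stable set (-4.0000, 0).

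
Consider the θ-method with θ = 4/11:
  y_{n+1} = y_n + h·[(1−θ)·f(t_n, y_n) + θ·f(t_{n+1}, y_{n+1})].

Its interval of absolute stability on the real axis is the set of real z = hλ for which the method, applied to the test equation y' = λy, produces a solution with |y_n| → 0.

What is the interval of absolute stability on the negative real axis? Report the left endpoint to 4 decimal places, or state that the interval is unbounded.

z∈(-7.3333,0).

Set f=λy, z=hλ:
  y_{n+1} = y_n + z·[7/11·y_n + 4/11·y_{n+1}] ⇒ (1 − 4/11z)y_{n+1} = (1 + 7/11z)y_n
  R(z) = (1 + 7/11z)/(1 − 4/11z).

Find x<0 with |R(x)|<1.
x=-1.27: |R|=0.1312
R=−1: 1+7/11x = −1+4/11x ⇒ -3/11x=2 ⇒ x=2/(-3/11)=-7.3333
Confirm numerically:
  x=-5.878: |R|=0.87349 <1
  x=-4.507: |R|=0.70790 <1
  x=-3.411: |R|=0.52252 <1
  x=-7.756: |R|=1.03017 >1
  x=-7.741: |R|=1.02914 >1
Stable set (-7.3333, 0).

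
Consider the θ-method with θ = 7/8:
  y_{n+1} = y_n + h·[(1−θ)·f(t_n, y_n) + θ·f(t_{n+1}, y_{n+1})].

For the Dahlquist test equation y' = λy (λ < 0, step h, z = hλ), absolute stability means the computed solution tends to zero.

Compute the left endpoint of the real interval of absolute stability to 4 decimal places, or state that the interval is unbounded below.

unbounded; (−∞, 0).

Test eqn y'=λy, z=hλ:
  y_{n+1} = y_n + z·[1/8·y_n + 7/8·y_{n+1}] ⇒ (1 − 7/8z)y_{n+1} = (1 + 1/8z)y_n
  ⇒ R(z) = (1 + 1/8z)/(1 − 7/8z).

Boundary: |R(x)|=1, x<0.
x=-0.58: |R|=0.6153
x=-2: |R|=0.2727
x=-10: |R|=0.0256
x=-100: |R|=0.1299
θ=7/8≥1/2 ⇒ |1+1/8x|<|1−7/8x| ∀x<0 ⇒ interval (−∞,0).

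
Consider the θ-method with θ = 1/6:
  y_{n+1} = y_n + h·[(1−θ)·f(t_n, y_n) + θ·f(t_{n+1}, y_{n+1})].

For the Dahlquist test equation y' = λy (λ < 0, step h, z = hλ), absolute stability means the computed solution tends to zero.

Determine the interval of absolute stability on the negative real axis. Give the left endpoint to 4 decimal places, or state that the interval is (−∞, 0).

Test eqn y'=λy, z=hλ:
  y_{n+1} = y_n + z·[5/6·y_n + 1/6·y_{n+1}] ⇒ (1 − 1/6z)y_{n+1} = (1 + 5/6z)y_n
  so R(z) = (1 + 5/6z)/(1 − 1/6z).

Find x<0 with |R(x)|<1.
x=-0.76: |R|=0.3254
R=−1: 1+5/6x = −1+1/6x ⇒ -2/3x=2 ⇒ x=2/(-2/3)=-3.0000
Confirm numerically:
  x=-2.814: |R|=0.91559 <1
  x=-2.627: |R|=0.82705 <1
  x=-1.997: |R|=0.49831 <1
  x=-1.287: |R|=0.05970 <1
  x=-3.563: |R|=1.23549 >1
  x=-3.519: |R|=1.21809 >1
  x=-3.373: |R|=1.15918 >1
So |R|<1 on (-3.0000, 0).

(-3.0000, 0).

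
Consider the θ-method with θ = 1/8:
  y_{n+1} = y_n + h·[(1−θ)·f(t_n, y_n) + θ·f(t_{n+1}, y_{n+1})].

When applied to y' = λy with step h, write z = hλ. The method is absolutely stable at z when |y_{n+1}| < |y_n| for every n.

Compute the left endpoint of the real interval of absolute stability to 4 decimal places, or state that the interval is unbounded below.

z* = -2.6667.

Test eqn y'=λy, z=hλ:
  y_{n+1} = y_n + z·[7/8·y_n + 1/8·y_{n+1}] ⇒ (1 − 1/8z)y_{n+1} = (1 + 7/8z)y_n
  ⇒ R(z) = (1 + 7/8z)/(1 − 1/8z).

Solve |R(x)|<1 on ℝ⁻.
x=-1.08: |R|=0.0485
R=−1: 1+7/8x = −1+1/8x ⇒ -3/4x=2 ⇒ x=2/(-3/4)=-2.6667
Confirm numerically:
  x=-2.340: |R|=0.81044 <1
  x=-1.694: |R|=0.39798 <1
  x=-1.314: |R|=0.12862 <1
  x=-2.930: |R|=1.14456 >1
  x=-2.762: |R|=1.05315 >1
  x=-2.760: |R|=1.05204 >1
So |R|<1 on (-2.6667, 0).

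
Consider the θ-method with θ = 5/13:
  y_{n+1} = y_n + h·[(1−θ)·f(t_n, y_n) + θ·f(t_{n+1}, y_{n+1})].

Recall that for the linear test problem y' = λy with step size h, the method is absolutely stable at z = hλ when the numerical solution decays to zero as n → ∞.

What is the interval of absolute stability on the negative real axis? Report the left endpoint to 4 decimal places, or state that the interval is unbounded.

(-8.6667, 0).

With y'=λy (z=hλ):
  y_{n+1} = y_n + z·[8/13·y_n + 5/13·y_{n+1}] ⇒ (1 − 5/13z)y_{n+1} = (1 + 8/13z)y_n
  ⇒ R(z) = (1 + 8/13z)/(1 − 5/13z).

Solve |R(x)|<1 on ℝ⁻.
x=-1.64: |R|=0.0057
R=−1: 1+8/13x = −1+5/13x ⇒ -3/13x=2 ⇒ x=2/(-3/13)=-8.6667
Confirm numerically:
  x=-8.109: |R|=0.96876 <1
  x=-7.748: |R|=0.94673 <1
  x=-7.157: |R|=0.90716 <1
  x=-3.521: |R|=0.49561 <1
  x=-9.047: |R|=1.01959 >1
  x=-8.846: |R|=1.00940 >1
Interval (-8.6667, 0).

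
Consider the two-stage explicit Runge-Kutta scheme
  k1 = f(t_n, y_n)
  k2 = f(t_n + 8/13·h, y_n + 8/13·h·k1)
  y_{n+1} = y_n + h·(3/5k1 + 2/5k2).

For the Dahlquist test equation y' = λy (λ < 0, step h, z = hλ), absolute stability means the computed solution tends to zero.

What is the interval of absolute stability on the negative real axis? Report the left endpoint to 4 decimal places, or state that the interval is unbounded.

Test eqn y'=λy, z=hλ:
  k1=λy_n ⇒ h·k1=z·y_n;  k2=λ(1+8/13z)y_n ⇒ h·k2=z(1+8/13z)y_n
  y_{n+1}/y_n = 1 + 3/5z + 2/5z(1+8/13z) = 1 + z + 16/65z²
  so R(z) = 1 + z + 16/65z².

Boundary: |R(x)|=1, x<0.
x=-0.63: |R|=0.4677
R=1: x+16/65x²=0 ⇒ x=−65/16=-4.0625; min R=1−1/(4·16/65)=-0.0156>−1
Confirm numerically:
  x=-3.326: |R|=0.39702 <1
  x=-3.212: |R|=0.32756 <1
  x=-3.137: |R|=0.28534 <1
  x=-4.640: |R|=1.65959 >1
  x=-4.351: |R|=1.30899 >1
Stable set (-4.0625, 0).

(-4.0625, 0).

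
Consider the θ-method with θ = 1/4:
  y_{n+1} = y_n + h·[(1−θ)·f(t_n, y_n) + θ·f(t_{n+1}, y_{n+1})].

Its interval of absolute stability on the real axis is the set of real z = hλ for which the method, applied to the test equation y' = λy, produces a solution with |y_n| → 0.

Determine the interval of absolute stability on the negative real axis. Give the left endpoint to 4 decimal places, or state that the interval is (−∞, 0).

On y'=λy, z=hλ:
  y_{n+1} = y_n + z·[3/4·y_n + 1/4·y_{n+1}] ⇒ (1 − 1/4z)y_{n+1} = (1 + 3/4z)y_n
  Hence R(z) = (1 + 3/4z)/(1 − 1/4z).

Solve |R(x)|<1 on ℝ⁻.
x=-0.92: |R|=0.2520
R=−1: 1+3/4x = −1+1/4x ⇒ -1/2x=2 ⇒ x=2/(-1/2)=-4.0000
Confirm numerically:
  x=-3.802: |R|=0.94924 <1
  x=-3.518: |R|=0.87177 <1
  x=-2.396: |R|=0.49844 <1
  x=-4.344: |R|=1.08245 >1
  x=-4.168: |R|=1.04114 >1
Interval (-4.0000, 0).

z∈(-4.0000,0).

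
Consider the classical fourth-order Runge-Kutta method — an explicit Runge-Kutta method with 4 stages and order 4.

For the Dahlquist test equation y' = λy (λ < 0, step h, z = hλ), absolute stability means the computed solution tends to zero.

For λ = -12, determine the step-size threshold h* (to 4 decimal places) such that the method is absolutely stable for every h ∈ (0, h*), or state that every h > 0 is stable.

(-2.7853,0); λ=-12 ⇒ h* = 0.2321.

Test eqn y'=λy, z=hλ:
  order 4, 4-stage ⇒ R(z)=1+z+z^2/2+z^3/6+z^4/24
  (e.g. R(-0.83)=0.43893, |R|=0.43893)

Solve |R(x)|<1 on ℝ⁻.
x=-0.83: |R|=0.4389
|R(-2.42)|=0.5752 |R(-2.06)|=0.3552 |R(-1.69)|=0.2735
Bisect:
  x_lo=-3.6379 |R|=3.2530  x_hi=-0.0799 |R|=0.9232
  mid=-1.85892 |R|=0.29581 →hi
  mid=-2.74843 |R|=0.94582 →hi
  mid=-3.19318 |R|=1.81047 →lo
  mid=-2.97080 |R|=1.31766 →lo
  mid=-2.85961 |R|=1.11796 →lo
  mid=-2.80402 |R|=1.02860 →lo
  mid=-2.77622 |R|=0.98641 →hi
  mid=-2.79012 |R|=1.00730 →lo
  mid=-2.78317 |R|=0.99681 →hi
  mid=-2.78665 |R|=1.00204 →lo
  ...
  [-2.78534,-2.78513] ⇒ x*=-2.7853
Interval (-2.7853, 0).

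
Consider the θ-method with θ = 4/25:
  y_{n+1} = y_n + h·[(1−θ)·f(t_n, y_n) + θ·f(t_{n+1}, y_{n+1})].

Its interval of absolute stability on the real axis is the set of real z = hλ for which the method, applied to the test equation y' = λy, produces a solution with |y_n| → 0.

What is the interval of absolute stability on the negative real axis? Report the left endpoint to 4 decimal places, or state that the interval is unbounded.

z∈(-2.9412,0).

Set f=λy, z=hλ:
  y_{n+1} = y_n + z·[21/25·y_n + 4/25·y_{n+1}] ⇒ (1 − 4/25z)y_{n+1} = (1 + 21/25z)y_n
  ⇒ R(z) = (1 + 21/25z)/(1 − 4/25z).

Boundary: |R(x)|=1, x<0.
x=-0.62: |R|=0.4360
R=−1: 1+21/25x = −1+4/25x ⇒ -17/25x=2 ⇒ x=2/(-17/25)=-2.9412
Confirm numerically:
  x=-2.798: |R|=0.93275 <1
  x=-2.131: |R|=0.58916 <1
  x=-1.598: |R|=0.27262 <1
  x=-3.437: |R|=1.21753 >1
  x=-3.243: |R|=1.13513 >1
  x=-2.973: |R|=1.01466 >1
So |R|<1 on (-2.9412, 0).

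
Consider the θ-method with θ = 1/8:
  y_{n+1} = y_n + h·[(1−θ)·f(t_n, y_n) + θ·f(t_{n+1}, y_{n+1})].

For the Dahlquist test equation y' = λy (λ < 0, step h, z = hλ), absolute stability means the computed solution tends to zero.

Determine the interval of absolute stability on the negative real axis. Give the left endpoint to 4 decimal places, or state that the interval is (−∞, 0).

Test eqn y'=λy, z=hλ:
  y_{n+1} = y_n + z·[7/8·y_n + 1/8·y_{n+1}] ⇒ (1 − 1/8z)y_{n+1} = (1 + 7/8z)y_n
  ⇒ R(z) = (1 + 7/8z)/(1 − 1/8z).

Boundary: |R(x)|=1, x<0.
x=-1.76: |R|=0.4426
R=−1: 1+7/8x = −1+1/8x ⇒ -3/4x=2 ⇒ x=2/(-3/4)=-2.6667
Confirm numerically:
  x=-2.249: |R|=0.75549 <1
  x=-1.773: |R|=0.45135 <1
  x=-1.439: |R|=0.21962 <1
  x=-1.394: |R|=0.18714 <1
  x=-2.919: |R|=1.13866 >1
  x=-2.728: |R|=1.03430 >1
  x=-2.711: |R|=1.02483 >1
Stable set (-2.6667, 0).

z∈(-2.6667,0).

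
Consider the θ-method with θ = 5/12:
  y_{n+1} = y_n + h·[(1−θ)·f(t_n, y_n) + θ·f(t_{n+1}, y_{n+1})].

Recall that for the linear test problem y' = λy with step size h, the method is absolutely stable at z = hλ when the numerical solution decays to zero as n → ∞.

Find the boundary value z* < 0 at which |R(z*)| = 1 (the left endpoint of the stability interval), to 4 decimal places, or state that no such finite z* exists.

With y'=λy (z=hλ):
  y_{n+1} = y_n + z·[7/12·y_n + 5/12·y_{n+1}] ⇒ (1 − 5/12z)y_{n+1} = (1 + 7/12z)y_n
  ⇒ R(z) = (1 + 7/12z)/(1 − 5/12z).

Solve |R(x)|<1 on ℝ⁻.
x=-1.68: |R|=0.0118
R=−1: 1+7/12x = −1+5/12x ⇒ -1/6x=2 ⇒ x=2/(-1/6)=-12.0000
Confirm numerically:
  x=-8.555: |R|=0.87421 <1
  x=-6.670: |R|=0.76494 <1
  x=-5.069: |R|=0.62881 <1
  x=-12.535: |R|=1.01433 >1
  x=-12.510: |R|=1.01368 >1
Interval (-12.0000, 0).

left endpoint -12.0000.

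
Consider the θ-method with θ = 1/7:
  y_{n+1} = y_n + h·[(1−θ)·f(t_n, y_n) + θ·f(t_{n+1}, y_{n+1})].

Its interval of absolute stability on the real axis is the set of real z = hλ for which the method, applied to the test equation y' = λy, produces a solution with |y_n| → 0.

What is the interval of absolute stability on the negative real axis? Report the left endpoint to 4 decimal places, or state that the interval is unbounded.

Test eqn y'=λy, z=hλ:
  y_{n+1} = y_n + z·[6/7·y_n + 1/7·y_{n+1}] ⇒ (1 − 1/7z)y_{n+1} = (1 + 6/7z)y_n
  ⇒ R(z) = (1 + 6/7z)/(1 − 1/7z).

Boundary: |R(x)|=1, x<0.
x=-1.31: |R|=0.1035
R=−1: 1+6/7x = −1+1/7x ⇒ -5/7x=2 ⇒ x=2/(-5/7)=-2.8000
Confirm numerically:
  x=-1.948: |R|=0.52392 <1
  x=-1.413: |R|=0.17568 <1
  x=-1.353: |R|=0.13384 <1
  x=-1.273: |R|=0.07712 <1
  x=-3.189: |R|=1.19089 >1
  x=-3.144: |R|=1.16956 >1
Stable set (-2.8000, 0).

(-2.8000, 0).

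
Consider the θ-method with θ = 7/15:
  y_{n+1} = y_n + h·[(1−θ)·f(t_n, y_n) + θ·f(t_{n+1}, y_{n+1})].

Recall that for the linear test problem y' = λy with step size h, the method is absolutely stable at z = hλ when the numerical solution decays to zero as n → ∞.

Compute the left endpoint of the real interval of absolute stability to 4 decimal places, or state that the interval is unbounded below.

Set f=λy, z=hλ:
  y_{n+1} = y_n + z·[8/15·y_n + 7/15·y_{n+1}] ⇒ (1 − 7/15z)y_{n+1} = (1 + 8/15z)y_n
  Hence R(z) = (1 + 8/15z)/(1 − 7/15z).

Find x<0 with |R(x)|<1.
x=-0.89: |R|=0.3712
R=−1: 1+8/15x = −1+7/15x ⇒ -1/15x=2 ⇒ x=2/(-1/15)=-30.0000
Confirm numerically:
  x=-25.634: |R|=0.97755 <1
  x=-25.348: |R|=0.97583 <1
  x=-19.757: |R|=0.93318 <1
  x=-15.212: |R|=0.87827 <1
  x=-30.512: |R|=1.00224 >1
  x=-30.343: |R|=1.00151 >1
  x=-30.052: |R|=1.00023 >1
So |R|<1 on (-30.0000, 0).

left endpoint -30.0000.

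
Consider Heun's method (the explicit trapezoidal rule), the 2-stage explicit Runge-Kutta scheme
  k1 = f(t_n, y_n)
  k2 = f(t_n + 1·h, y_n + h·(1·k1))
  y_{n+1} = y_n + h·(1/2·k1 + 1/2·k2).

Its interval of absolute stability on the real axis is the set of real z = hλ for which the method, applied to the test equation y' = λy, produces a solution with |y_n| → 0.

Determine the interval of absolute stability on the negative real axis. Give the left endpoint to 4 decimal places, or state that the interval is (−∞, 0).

On y'=λy, z=hλ:
  order 2, 2-stage ⇒ R(z)=1+z+z^2/2
  (e.g. R(-0.79)=0.52205, |R|=0.52205)

Need |R(x)|<1, x<0.
x=-0.79: |R|=0.5221
|R(-1.61)|=0.6861 |R(-1.45)|=0.6013 |R(-1.44)|=0.5968
Bisect:
  x_lo=-2.7723 |R|=2.0705  x_hi=-0.3750 |R|=0.6953
  mid=-1.57366 |R|=0.66454 →hi
  mid=-2.17296 |R|=1.18792 →lo
  mid=-1.87331 |R|=0.88133 →hi
  mid=-2.02314 |R|=1.02340 →lo
  mid=-1.94822 |R|=0.94956 →hi
  mid=-1.98568 |R|=0.98578 →hi
  mid=-2.00441 |R|=1.00442 →lo
  mid=-1.99504 |R|=0.99506 →hi
  ...
  [-2.00002,-1.99987] ⇒ x*=-2.0000
Stable set (-2.0000, 0).

z∈(-2.0000,0).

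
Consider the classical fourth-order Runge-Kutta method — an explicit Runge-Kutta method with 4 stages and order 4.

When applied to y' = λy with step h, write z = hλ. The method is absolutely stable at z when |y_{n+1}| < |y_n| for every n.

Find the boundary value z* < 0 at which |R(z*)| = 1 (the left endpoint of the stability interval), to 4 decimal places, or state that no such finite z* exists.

left endpoint -2.7853.

Test eqn y'=λy, z=hλ:
  order 4, 4-stage ⇒ R(z)=1+z+z^2/2+z^3/6+z^4/24
  (e.g. R(-1.63)=0.27079, |R|=0.27079)

Boundary: |R(x)|=1, x<0.
x=-1.63: |R|=0.2708
|R(-2.85)|=1.1020 |R(-2.79)|=1.0071 |R(-1.02)|=0.3684
Bisect:
  x_lo=-3.4230 |R|=2.4711  x_hi=-0.1010 |R|=0.9039
  mid=-1.76200 |R|=0.28021 →hi
  mid=-2.59248 |R|=0.74614 →hi
  mid=-3.00772 |R|=1.39050 →lo
  mid=-2.80010 |R|=1.02255 →lo
  mid=-2.69629 |R|=0.87389 →hi
  mid=-2.74819 |R|=0.94549 →hi
  mid=-2.77414 |R|=0.98332 →hi
  mid=-2.78712 |R|=1.00276 →lo
  mid=-2.78063 |R|=0.99299 →hi
  mid=-2.78388 |R|=0.99786 →hi
  ...
  [-2.78530,-2.78509] ⇒ x*=-2.7853
So |R|<1 on (-2.7853, 0).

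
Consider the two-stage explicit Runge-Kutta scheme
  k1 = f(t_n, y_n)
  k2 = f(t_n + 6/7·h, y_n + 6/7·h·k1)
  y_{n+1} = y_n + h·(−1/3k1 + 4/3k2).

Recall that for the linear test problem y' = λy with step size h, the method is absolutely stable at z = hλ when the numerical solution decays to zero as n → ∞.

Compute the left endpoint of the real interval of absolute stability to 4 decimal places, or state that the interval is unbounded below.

left endpoint -0.8750.

Test eqn y'=λy, z=hλ:
  k1=λy_n ⇒ h·k1=z·y_n;  k2=λ(1+6/7z)y_n ⇒ h·k2=z(1+6/7z)y_n
  y_{n+1}/y_n = 1 − 1/3z + 4/3z(1+6/7z) = 1 + z + 8/7z²
  Hence R(z) = 1 + z + 8/7z².

Need |R(x)|<1, x<0.
x=-0.48: |R|=0.7833
R=1: x+8/7x²=0 ⇒ x=−7/8=-0.8750; min R=1−1/(4·8/7)=0.7812>−1
Confirm numerically:
  x=-0.777: |R|=0.91298 <1
  x=-0.673: |R|=0.84463 <1
  x=-0.463: |R|=0.78199 <1
  x=-0.362: |R|=0.78776 <1
  x=-1.453: |R|=1.95981 >1
  x=-1.303: |R|=1.63735 >1
Stable set (-0.8750, 0).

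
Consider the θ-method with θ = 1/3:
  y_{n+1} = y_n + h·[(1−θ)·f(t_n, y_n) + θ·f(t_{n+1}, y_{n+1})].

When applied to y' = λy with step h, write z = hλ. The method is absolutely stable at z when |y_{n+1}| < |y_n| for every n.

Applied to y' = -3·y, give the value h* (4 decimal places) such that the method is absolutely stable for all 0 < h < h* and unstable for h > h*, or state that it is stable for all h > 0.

(-6.0000,0); λ=-3 ⇒ h* = (6)/3 = 2.0000.

With y'=λy (z=hλ):
  y_{n+1} = y_n + z·[2/3·y_n + 1/3·y_{n+1}] ⇒ (1 − 1/3z)y_{n+1} = (1 + 2/3z)y_n
  ⇒ R(z) = (1 + 2/3z)/(1 − 1/3z).

Boundary: |R(x)|=1, x<0.
x=-0.39: |R|=0.6549
R=−1: 1+2/3x = −1+1/3x ⇒ -1/3x=2 ⇒ x=2/(-1/3)=-6.0000
Confirm numerically:
  x=-5.043: |R|=0.88101 <1
  x=-5.004: |R|=0.87556 <1
  x=-4.617: |R|=0.81843 <1
  x=-6.487: |R|=1.05133 >1
  x=-6.222: |R|=1.02407 >1
  x=-6.053: |R|=1.00585 >1
Stable set (-6.0000, 0).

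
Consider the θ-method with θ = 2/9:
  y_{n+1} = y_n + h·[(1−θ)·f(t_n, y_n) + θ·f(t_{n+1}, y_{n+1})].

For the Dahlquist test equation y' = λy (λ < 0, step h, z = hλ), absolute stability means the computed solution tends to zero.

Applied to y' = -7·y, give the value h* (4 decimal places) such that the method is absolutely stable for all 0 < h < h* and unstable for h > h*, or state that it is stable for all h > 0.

With y'=λy (z=hλ):
  y_{n+1} = y_n + z·[7/9·y_n + 2/9·y_{n+1}] ⇒ (1 − 2/9z)y_{n+1} = (1 + 7/9z)y_n
  R(z) = (1 + 7/9z)/(1 − 2/9z).

Boundary: |R(x)|=1, x<0.
x=-1.08: |R|=0.1290
R=−1: 1+7/9x = −1+2/9x ⇒ -5/9x=2 ⇒ x=2/(-5/9)=-3.6000
Confirm numerically:
  x=-2.848: |R|=0.74415 <1
  x=-2.594: |R|=0.64548 <1
  x=-2.551: |R|=0.62807 <1
  x=-2.051: |R|=0.40887 <1
  x=-3.910: |R|=1.09215 >1
  x=-3.830: |R|=1.06903 >1
  x=-3.682: |R|=1.02505 >1
Stable set (-3.6000, 0).

(-3.6000,0); λ=-7 ⇒ h* = (18/5)/7 = 0.5143.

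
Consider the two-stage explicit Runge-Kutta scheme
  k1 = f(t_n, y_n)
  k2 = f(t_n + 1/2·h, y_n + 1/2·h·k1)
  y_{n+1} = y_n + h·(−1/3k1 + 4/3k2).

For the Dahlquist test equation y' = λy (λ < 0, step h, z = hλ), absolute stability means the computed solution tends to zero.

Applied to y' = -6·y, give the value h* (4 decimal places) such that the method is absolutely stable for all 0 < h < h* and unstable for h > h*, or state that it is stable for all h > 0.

(-1.5000,0); λ=-6 ⇒ h* = (3/2)/6 = 0.2500.

On y'=λy, z=hλ:
  k1=λy_n ⇒ h·k1=z·y_n;  k2=λ(1+1/2z)y_n ⇒ h·k2=z(1+1/2z)y_n
  y_{n+1}/y_n = 1 − 1/3z + 4/3z(1+1/2z) = 1 + z + 2/3z²
  so R(z) = 1 + z + 2/3z².

Solve |R(x)|<1 on ℝ⁻.
x=-0.83: |R|=0.6293
R=1: x+2/3x²=0 ⇒ x=−3/2=-1.5000; min R=1−1/(4·2/3)=0.6250>−1
Confirm numerically:
  x=-1.452: |R|=0.95354 <1
  x=-1.442: |R|=0.94424 <1
  x=-1.309: |R|=0.83332 <1
  x=-0.953: |R|=0.65247 <1
  x=-1.949: |R|=1.58340 >1
  x=-1.556: |R|=1.05809 >1
Interval (-1.5000, 0).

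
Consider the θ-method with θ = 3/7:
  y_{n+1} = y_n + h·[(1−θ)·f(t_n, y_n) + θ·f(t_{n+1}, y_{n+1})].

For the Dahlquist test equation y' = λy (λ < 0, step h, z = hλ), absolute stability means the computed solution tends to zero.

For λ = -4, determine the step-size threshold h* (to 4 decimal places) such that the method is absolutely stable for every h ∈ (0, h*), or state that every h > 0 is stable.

(-14.0000,0); λ=-4 ⇒ h* = (14)/4 = 3.5000.

Test eqn y'=λy, z=hλ:
  y_{n+1} = y_n + z·[4/7·y_n + 3/7·y_{n+1}] ⇒ (1 − 3/7z)y_{n+1} = (1 + 4/7z)y_n
  R(z) = (1 + 4/7z)/(1 − 3/7z).

Need |R(x)|<1, x<0.
x=-0.92: |R|=0.3402
R=−1: 1+4/7x = −1+3/7x ⇒ -1/7x=2 ⇒ x=2/(-1/7)=-14.0000
Confirm numerically:
  x=-12.026: |R|=0.95418 <1
  x=-10.451: |R|=0.90746 <1
  x=-6.300: |R|=0.70270 <1
  x=-14.372: |R|=1.00742 >1
  x=-14.129: |R|=1.00261 >1
Interval (-14.0000, 0).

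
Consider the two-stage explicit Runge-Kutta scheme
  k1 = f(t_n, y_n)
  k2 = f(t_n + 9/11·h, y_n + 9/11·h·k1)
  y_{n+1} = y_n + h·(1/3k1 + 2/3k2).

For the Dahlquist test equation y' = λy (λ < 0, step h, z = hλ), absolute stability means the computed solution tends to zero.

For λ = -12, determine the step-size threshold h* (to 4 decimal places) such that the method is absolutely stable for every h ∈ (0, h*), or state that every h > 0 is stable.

(-1.8333,0); λ=-12 ⇒ h* = (11/6)/12 = 0.1528.

Set f=λy, z=hλ:
  k1=λy_n ⇒ h·k1=z·y_n;  k2=λ(1+9/11z)y_n ⇒ h·k2=z(1+9/11z)y_n
  y_{n+1}/y_n = 1 + 1/3z + 2/3z(1+9/11z) = 1 + z + 6/11z²
  ⇒ R(z) = 1 + z + 6/11z².

Solve |R(x)|<1 on ℝ⁻.
x=-0.58: |R|=0.6035
R=1: x+6/11x²=0 ⇒ x=−11/6=-1.8333; min R=1−1/(4·6/11)=0.5417>−1
Confirm numerically:
  x=-1.763: |R|=0.93236 <1
  x=-1.491: |R|=0.72159 <1
  x=-1.075: |R|=0.55534 <1
  x=-2.309: |R|=1.59908 >1
  x=-2.292: |R|=1.57342 >1
Interval (-1.8333, 0).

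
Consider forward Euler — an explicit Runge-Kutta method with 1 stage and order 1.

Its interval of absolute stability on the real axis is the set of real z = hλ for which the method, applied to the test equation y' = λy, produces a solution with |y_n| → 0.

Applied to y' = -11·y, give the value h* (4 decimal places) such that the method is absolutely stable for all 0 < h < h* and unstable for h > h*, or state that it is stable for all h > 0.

(-2.0000,0); λ=-11 ⇒ h* = 0.1818.

On y'=λy, z=hλ:
  order 1, 1-stage ⇒ R(z)=1+z
  (e.g. R(-0.35)=0.65000, |R|=0.65000)

Find x<0 with |R(x)|<1.
x=-0.35: |R|=0.6500
|R(-1.42)|=0.4200 |R(-1.23)|=0.2300 |R(-0.76)|=0.2400
Bisect:
  x_lo=-2.3711 |R|=1.3711  x_hi=-0.2935 |R|=0.7065
  mid=-1.33230 |R|=0.33230 →hi
  mid=-1.85170 |R|=0.85170 →hi
  mid=-2.11139 |R|=1.11139 →lo
  mid=-1.98155 |R|=0.98155 →hi
  mid=-2.04647 |R|=1.04647 →lo
  mid=-2.01401 |R|=1.01401 →lo
  mid=-1.99778 |R|=0.99778 →hi
  ...
  [-2.00006,-1.99993] ⇒ x*=-2.0000
Stable set (-2.0000, 0).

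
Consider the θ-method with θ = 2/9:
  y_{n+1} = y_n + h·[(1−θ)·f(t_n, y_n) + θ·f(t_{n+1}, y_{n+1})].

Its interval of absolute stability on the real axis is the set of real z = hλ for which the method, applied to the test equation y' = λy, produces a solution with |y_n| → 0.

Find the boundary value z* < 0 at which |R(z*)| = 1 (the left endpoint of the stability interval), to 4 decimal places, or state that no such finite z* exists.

left endpoint -3.6000.

With y'=λy (z=hλ):
  y_{n+1} = y_n + z·[7/9·y_n + 2/9·y_{n+1}] ⇒ (1 − 2/9z)y_{n+1} = (1 + 7/9z)y_n
  so R(z) = (1 + 7/9z)/(1 − 2/9z).

Need |R(x)|<1, x<0.
x=-1.63: |R|=0.1966
R=−1: 1+7/9x = −1+2/9x ⇒ -5/9x=2 ⇒ x=2/(-5/9)=-3.6000
Confirm numerically:
  x=-2.763: |R|=0.71190 <1
  x=-2.366: |R|=0.55068 <1
  x=-2.349: |R|=0.54336 <1
  x=-2.319: |R|=0.53036 <1
  x=-4.019: |R|=1.12296 >1
  x=-3.924: |R|=1.09615 >1
Stable set (-3.6000, 0).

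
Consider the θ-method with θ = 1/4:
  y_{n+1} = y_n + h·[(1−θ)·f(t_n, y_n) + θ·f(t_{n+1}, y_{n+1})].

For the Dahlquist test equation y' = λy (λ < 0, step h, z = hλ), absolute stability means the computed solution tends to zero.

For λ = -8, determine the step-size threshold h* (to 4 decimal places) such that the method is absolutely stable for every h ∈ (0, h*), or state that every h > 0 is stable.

Test eqn y'=λy, z=hλ:
  y_{n+1} = y_n + z·[3/4·y_n + 1/4·y_{n+1}] ⇒ (1 − 1/4z)y_{n+1} = (1 + 3/4z)y_n
  R(z) = (1 + 3/4z)/(1 − 1/4z).

Find x<0 with |R(x)|<1.
x=-0.37: |R|=0.6613
R=−1: 1+3/4x = −1+1/4x ⇒ -1/2x=2 ⇒ x=2/(-1/2)=-4.0000
Confirm numerically:
  x=-3.409: |R|=0.84046 <1
  x=-2.740: |R|=0.62611 <1
  x=-2.389: |R|=0.49570 <1
  x=-2.263: |R|=0.44531 <1
  x=-4.074: |R|=1.01833 >1
  x=-4.064: |R|=1.01587 >1
Stable set (-4.0000, 0).

(-4.0000,0); λ=-8 ⇒ h* = (4)/8 = 0.5000.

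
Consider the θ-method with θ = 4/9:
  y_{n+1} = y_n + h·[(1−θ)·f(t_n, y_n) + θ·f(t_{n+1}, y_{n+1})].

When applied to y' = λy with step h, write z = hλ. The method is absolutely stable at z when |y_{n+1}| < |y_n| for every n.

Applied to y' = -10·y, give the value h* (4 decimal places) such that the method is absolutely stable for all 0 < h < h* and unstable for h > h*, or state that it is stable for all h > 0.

(-18.0000,0); λ=-10 ⇒ h* = (18)/10 = 1.8000.

Set f=λy, z=hλ:
  y_{n+1} = y_n + z·[5/9·y_n + 4/9·y_{n+1}] ⇒ (1 − 4/9z)y_{n+1} = (1 + 5/9z)y_n
  R(z) = (1 + 5/9z)/(1 − 4/9z).

Find x<0 with |R(x)|<1.
x=-0.85: |R|=0.3831
R=−1: 1+5/9x = −1+4/9x ⇒ -1/9x=2 ⇒ x=2/(-1/9)=-18.0000
Confirm numerically:
  x=-15.926: |R|=0.97147 <1
  x=-11.241: |R|=0.87475 <1
  x=-10.471: |R|=0.85204 <1
  x=-10.295: |R|=0.84645 <1
  x=-18.577: |R|=1.00693 >1
  x=-18.430: |R|=1.00520 >1
Interval (-18.0000, 0).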